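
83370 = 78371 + 4999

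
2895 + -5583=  - 2688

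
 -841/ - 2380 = 841/2380 = 0.35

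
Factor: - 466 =-2^1  *233^1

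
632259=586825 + 45434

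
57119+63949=121068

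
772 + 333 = 1105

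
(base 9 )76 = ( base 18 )3F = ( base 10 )69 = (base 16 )45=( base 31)27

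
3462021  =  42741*81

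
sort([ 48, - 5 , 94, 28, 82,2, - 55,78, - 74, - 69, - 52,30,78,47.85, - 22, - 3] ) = [ - 74, - 69,-55, - 52,-22, - 5, - 3,2,28,30,47.85,48,78, 78, 82,94 ]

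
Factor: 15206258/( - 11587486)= - 7603129/5793743 = - 577^1*13177^1*5793743^( - 1 ) 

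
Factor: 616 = 2^3*7^1*11^1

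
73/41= 73/41  =  1.78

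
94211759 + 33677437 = 127889196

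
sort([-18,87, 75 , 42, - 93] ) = [ - 93, - 18,42,75, 87 ] 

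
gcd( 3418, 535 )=1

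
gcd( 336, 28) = 28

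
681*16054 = 10932774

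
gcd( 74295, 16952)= 13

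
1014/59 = 17+11/59  =  17.19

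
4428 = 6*738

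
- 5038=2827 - 7865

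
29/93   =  29/93  =  0.31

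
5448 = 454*12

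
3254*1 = 3254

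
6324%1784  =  972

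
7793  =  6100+1693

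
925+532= 1457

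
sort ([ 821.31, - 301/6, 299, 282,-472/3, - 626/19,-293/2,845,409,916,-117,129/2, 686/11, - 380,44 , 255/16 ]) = [- 380,  -  472/3, - 293/2 ,- 117,- 301/6,-626/19, 255/16,44,686/11 , 129/2,282,  299,409,821.31,845,916] 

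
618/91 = 6 + 72/91= 6.79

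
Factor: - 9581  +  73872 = 239^1*269^1=   64291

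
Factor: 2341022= 2^1 * 1170511^1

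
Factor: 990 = 2^1*3^2* 5^1 * 11^1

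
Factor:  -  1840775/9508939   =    -  5^2*11^(  -  1) * 29^1*2539^1*864449^(  -  1)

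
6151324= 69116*89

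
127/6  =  21 + 1/6 = 21.17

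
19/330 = 19/330 = 0.06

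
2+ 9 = 11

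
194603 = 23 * 8461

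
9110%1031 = 862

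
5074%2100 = 874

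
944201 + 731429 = 1675630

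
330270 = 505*654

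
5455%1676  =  427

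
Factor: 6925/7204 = 2^(-2)*5^2*277^1*1801^(  -  1)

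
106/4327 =106/4327 = 0.02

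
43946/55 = 43946/55=799.02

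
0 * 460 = 0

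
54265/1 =54265 = 54265.00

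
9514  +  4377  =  13891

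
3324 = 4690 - 1366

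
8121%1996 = 137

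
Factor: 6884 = 2^2*1721^1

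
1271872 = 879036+392836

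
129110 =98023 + 31087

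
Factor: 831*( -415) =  - 3^1 * 5^1*83^1*277^1=   - 344865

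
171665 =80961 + 90704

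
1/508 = 1/508 = 0.00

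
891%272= 75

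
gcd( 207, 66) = 3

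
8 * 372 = 2976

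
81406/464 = 40703/232 = 175.44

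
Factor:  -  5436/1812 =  - 3^1 = - 3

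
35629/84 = 424+13/84 =424.15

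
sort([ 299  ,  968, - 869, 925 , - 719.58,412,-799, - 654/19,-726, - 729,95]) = [-869, - 799, - 729,  -  726, - 719.58, - 654/19, 95, 299, 412, 925,968]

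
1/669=1/669  =  0.00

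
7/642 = 7/642 = 0.01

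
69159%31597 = 5965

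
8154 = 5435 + 2719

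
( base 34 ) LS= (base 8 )1346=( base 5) 10432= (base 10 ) 742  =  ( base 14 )3b0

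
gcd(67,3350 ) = 67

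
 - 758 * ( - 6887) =5220346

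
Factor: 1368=2^3* 3^2* 19^1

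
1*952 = 952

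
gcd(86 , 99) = 1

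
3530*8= 28240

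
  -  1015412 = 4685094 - 5700506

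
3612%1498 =616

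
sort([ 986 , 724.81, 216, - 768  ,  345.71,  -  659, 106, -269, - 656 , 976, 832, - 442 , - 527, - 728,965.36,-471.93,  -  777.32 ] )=[ - 777.32, - 768, - 728, - 659,-656,  -  527, -471.93,-442 , - 269, 106, 216,345.71,  724.81, 832,965.36,976,986 ] 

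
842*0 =0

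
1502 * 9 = 13518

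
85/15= 5+ 2/3 =5.67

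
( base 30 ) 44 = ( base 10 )124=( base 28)4c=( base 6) 324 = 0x7c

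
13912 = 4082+9830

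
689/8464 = 689/8464  =  0.08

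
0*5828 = 0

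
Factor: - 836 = - 2^2*11^1*19^1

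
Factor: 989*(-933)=  -  922737= -3^1*23^1*43^1 * 311^1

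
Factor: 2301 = 3^1*13^1*59^1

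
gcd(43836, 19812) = 156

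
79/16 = 79/16 = 4.94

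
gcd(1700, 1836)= 68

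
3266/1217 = 2 + 832/1217=2.68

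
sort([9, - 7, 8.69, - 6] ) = [ - 7, - 6, 8.69, 9]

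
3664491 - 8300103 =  - 4635612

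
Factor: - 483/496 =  - 2^( - 4) * 3^1*7^1*23^1*31^( - 1 )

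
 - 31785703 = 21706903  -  53492606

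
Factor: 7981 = 23^1 * 347^1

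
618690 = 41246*15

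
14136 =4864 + 9272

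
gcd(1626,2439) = 813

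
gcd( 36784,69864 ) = 8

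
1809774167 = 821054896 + 988719271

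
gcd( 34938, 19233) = 9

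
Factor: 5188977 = 3^2*576553^1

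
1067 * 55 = 58685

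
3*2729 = 8187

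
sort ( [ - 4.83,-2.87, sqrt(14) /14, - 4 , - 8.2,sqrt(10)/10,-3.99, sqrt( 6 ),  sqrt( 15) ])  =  [ - 8.2, -4.83, - 4,  -  3.99,-2.87, sqrt(14)/14, sqrt(10) /10, sqrt(6 ) , sqrt(15 )]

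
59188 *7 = 414316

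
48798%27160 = 21638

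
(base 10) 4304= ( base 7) 15356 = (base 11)3263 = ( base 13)1c61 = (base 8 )10320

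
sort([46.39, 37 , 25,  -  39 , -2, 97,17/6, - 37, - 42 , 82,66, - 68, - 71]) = [ - 71, - 68, - 42, - 39, - 37 , - 2, 17/6, 25, 37,46.39,66, 82,97]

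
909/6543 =101/727  =  0.14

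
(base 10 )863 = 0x35F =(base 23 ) 1EC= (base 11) 715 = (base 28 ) 12n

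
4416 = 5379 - 963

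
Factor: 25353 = 3^4 * 313^1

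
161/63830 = 161/63830= 0.00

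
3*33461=100383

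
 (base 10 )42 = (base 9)46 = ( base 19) 24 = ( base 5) 132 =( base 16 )2A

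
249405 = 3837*65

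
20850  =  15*1390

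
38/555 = 38/555=   0.07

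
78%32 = 14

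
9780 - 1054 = 8726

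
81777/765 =27259/255=   106.90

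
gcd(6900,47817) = 69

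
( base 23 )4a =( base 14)74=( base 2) 1100110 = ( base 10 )102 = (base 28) 3i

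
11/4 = 11/4 = 2.75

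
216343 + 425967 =642310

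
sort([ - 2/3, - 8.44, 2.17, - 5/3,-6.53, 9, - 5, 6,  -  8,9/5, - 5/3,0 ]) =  [- 8.44, - 8, - 6.53, - 5, - 5/3, - 5/3, - 2/3,0,  9/5, 2.17,6,9 ] 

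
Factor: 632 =2^3*79^1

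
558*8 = 4464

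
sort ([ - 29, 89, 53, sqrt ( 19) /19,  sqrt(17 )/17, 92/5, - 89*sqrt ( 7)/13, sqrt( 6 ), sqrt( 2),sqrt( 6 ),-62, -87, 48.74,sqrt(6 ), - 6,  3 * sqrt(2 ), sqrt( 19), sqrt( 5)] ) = [ - 87,  -  62,  -  29,-89 * sqrt( 7 )/13,- 6,sqrt(19) /19, sqrt ( 17)/17, sqrt (2),sqrt(5 ),  sqrt(6), sqrt(6 ), sqrt(6) , 3*sqrt( 2),sqrt( 19 ), 92/5, 48.74, 53, 89]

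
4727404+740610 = 5468014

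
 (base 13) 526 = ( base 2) 1101101101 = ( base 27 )15D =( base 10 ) 877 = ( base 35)P2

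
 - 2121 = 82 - 2203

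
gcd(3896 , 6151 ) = 1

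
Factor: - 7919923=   -  11^1*47^1*15319^1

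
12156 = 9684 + 2472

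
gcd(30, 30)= 30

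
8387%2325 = 1412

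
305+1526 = 1831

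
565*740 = 418100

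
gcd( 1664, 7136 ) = 32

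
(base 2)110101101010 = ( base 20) 8BE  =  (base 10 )3434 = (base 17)BF0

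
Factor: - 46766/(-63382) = 11^( - 1)*43^( - 1 )*349^1= 349/473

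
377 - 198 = 179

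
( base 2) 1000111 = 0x47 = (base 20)3B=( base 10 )71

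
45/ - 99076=- 1 + 99031/99076 = - 0.00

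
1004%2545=1004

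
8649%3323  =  2003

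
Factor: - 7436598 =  - 2^1*3^1*13^1*67^1*1423^1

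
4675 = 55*85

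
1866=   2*933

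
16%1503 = 16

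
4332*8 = 34656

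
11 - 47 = -36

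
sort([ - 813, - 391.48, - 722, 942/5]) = [ - 813,  -  722, - 391.48 , 942/5]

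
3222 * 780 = 2513160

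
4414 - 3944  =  470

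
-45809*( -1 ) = 45809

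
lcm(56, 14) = 56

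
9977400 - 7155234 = 2822166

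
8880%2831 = 387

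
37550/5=7510 =7510.00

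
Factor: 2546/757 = 2^1*19^1* 67^1*757^(  -  1) 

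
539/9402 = 539/9402 = 0.06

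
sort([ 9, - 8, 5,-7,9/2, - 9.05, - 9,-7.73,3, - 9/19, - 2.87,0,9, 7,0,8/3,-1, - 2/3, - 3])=[ - 9.05, - 9,-8, - 7.73, -7, - 3,-2.87, - 1, - 2/3, - 9/19,0,0,8/3,3,9/2,5, 7,9, 9 ]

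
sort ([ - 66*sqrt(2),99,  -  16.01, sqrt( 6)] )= [ - 66*sqrt(2) , - 16.01, sqrt( 6), 99 ] 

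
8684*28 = 243152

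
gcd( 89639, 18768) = 1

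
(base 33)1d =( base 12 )3a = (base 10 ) 46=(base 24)1m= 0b101110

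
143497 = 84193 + 59304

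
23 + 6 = 29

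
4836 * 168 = 812448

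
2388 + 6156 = 8544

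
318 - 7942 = -7624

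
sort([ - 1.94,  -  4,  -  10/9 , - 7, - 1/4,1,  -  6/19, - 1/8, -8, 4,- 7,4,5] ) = [  -  8,  -  7, - 7, - 4,  -  1.94,-10/9, - 6/19,-1/4,  -  1/8, 1,  4, 4,5]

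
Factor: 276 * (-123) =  - 2^2*3^2*23^1 * 41^1 = - 33948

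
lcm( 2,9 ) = 18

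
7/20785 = 7/20785 = 0.00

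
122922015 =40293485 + 82628530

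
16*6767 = 108272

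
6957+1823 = 8780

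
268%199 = 69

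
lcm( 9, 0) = 0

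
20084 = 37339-17255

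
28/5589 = 28/5589=0.01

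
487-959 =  - 472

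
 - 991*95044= - 94188604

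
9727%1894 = 257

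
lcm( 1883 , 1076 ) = 7532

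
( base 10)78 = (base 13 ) 60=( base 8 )116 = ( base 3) 2220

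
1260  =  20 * 63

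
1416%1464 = 1416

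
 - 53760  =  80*( - 672)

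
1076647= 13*82819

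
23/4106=23/4106= 0.01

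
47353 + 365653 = 413006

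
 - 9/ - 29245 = 9/29245= 0.00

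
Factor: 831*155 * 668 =2^2*3^1*5^1*31^1*167^1*277^1 = 86041740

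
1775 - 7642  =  -5867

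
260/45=52/9 = 5.78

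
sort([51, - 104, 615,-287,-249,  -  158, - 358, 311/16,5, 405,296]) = [- 358 ,- 287, - 249,- 158, -104, 5, 311/16, 51, 296,405, 615]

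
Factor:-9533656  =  -2^3*11^1*131^1*827^1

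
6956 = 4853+2103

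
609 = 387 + 222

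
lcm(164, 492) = 492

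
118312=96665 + 21647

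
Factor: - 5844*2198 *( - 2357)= 2^3*3^1 * 7^1*157^1 * 487^1 * 2357^1 = 30275928984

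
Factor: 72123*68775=4960259325 = 3^2* 5^2 * 7^1*29^1*131^1*829^1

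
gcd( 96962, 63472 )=2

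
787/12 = 65 + 7/12 = 65.58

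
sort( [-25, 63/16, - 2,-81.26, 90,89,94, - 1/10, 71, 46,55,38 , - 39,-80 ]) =[ - 81.26, - 80, - 39, -25,-2, -1/10, 63/16,38, 46, 55,  71,  89, 90,  94]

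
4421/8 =4421/8 = 552.62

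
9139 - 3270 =5869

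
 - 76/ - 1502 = 38/751 = 0.05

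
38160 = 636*60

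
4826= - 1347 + 6173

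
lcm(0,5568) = 0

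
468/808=117/202 = 0.58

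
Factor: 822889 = 822889^1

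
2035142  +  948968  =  2984110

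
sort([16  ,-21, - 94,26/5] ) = [ - 94  , -21,26/5 , 16]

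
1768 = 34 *52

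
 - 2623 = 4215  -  6838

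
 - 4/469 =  - 4/469= - 0.01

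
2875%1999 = 876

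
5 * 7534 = 37670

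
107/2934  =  107/2934 = 0.04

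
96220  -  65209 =31011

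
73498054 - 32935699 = 40562355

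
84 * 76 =6384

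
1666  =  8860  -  7194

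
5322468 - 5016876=305592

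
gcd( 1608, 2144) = 536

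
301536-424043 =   -  122507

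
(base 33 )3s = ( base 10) 127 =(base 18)71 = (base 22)5H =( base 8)177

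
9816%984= 960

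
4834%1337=823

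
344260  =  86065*4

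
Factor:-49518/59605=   -  2^1*3^3 * 5^( - 1) * 13^ (  -  1 ) = - 54/65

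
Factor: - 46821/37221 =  - 15607/12407 = -19^( - 1)  *653^( - 1)*15607^1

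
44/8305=4/755=0.01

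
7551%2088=1287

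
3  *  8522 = 25566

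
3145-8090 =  - 4945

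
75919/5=75919/5= 15183.80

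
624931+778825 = 1403756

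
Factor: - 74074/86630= -5^( -1)*7^1*11^1*13^1*37^1*8663^( - 1)  =  -  37037/43315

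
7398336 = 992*7458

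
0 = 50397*0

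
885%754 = 131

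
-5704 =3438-9142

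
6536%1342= 1168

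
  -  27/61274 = - 1+61247/61274 = -  0.00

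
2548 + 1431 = 3979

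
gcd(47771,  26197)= 1541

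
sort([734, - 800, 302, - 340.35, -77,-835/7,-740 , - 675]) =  [  -  800, - 740, - 675, - 340.35, - 835/7 ,-77,302,734]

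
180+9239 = 9419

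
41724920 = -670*( - 62276 )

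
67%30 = 7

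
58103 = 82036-23933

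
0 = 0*961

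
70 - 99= - 29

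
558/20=279/10 = 27.90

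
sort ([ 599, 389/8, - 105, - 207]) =[ - 207, - 105, 389/8 , 599]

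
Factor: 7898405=5^1*983^1*1607^1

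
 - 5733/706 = -5733/706 = - 8.12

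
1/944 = 1/944 = 0.00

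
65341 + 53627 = 118968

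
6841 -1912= 4929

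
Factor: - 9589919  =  -23^1*37^1*59^1*191^1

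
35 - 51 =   -  16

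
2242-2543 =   -  301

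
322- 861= - 539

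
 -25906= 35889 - 61795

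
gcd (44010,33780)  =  30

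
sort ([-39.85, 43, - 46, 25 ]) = [ - 46,-39.85, 25, 43] 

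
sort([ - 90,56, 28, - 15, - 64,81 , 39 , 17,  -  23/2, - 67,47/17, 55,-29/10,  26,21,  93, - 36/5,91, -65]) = [ - 90,  -  67, - 65, - 64,  -  15, - 23/2 , - 36/5, - 29/10,47/17,17,21,26,28,  39,55,56,81,91, 93]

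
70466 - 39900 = 30566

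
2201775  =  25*88071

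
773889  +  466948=1240837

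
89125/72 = 89125/72 = 1237.85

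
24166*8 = 193328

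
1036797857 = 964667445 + 72130412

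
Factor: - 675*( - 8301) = 5603175 = 3^4*5^2*2767^1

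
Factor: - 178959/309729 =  - 59653/103243= -  7^ ( - 4)*11^2*17^1*29^1*43^( - 1 )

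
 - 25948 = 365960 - 391908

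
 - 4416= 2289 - 6705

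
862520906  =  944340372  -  81819466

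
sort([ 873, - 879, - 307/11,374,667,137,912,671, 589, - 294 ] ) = [ - 879,-294, - 307/11, 137,  374,589,667, 671, 873,912 ] 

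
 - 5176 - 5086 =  - 10262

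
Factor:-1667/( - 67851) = 3^( -3 )*7^(-1 )*359^( -1)* 1667^1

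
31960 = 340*94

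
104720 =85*1232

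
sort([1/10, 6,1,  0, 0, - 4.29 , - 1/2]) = [ - 4.29, - 1/2,0, 0, 1/10, 1,6 ] 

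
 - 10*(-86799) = 867990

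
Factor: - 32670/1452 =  - 45/2 = - 2^( - 1)*3^2*5^1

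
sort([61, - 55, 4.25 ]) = [ - 55, 4.25,  61]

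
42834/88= 486 + 3/4 = 486.75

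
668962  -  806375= - 137413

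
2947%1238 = 471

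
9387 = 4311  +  5076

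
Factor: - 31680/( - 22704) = 2^2*  3^1*5^1  *  43^ ( - 1 ) = 60/43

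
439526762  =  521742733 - 82215971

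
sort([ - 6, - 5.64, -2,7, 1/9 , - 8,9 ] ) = [ -8 ,  -  6 , - 5.64, - 2 , 1/9, 7,9]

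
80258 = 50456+29802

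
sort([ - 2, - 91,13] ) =[ - 91,-2,13]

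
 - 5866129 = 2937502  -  8803631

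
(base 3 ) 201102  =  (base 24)LK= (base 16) 20c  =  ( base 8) 1014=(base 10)524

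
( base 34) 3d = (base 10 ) 115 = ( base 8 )163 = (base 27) 47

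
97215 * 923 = 89729445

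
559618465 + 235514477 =795132942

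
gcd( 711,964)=1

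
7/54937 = 7/54937=0.00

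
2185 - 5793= - 3608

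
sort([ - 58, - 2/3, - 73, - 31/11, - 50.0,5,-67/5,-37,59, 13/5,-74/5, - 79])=[ - 79, - 73, - 58, - 50.0, - 37, - 74/5, - 67/5, - 31/11, - 2/3, 13/5,5, 59 ] 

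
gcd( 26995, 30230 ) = 5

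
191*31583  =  6032353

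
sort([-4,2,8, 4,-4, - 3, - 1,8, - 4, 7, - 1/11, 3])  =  [ - 4, - 4, - 4 , - 3, - 1, - 1/11 , 2, 3,4, 7, 8,8]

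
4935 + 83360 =88295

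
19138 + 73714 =92852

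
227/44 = 227/44= 5.16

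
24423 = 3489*7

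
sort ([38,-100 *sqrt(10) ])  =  [ - 100*sqrt(10), 38 ] 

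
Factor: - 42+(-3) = -45 = - 3^2*5^1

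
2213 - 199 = 2014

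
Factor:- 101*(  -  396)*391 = 2^2*3^2*11^1*17^1*23^1*101^1 = 15638436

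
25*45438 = 1135950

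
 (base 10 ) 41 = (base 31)1A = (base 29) 1C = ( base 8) 51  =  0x29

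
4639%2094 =451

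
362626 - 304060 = 58566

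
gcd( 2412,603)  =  603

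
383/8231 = 383/8231  =  0.05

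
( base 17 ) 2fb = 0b1101001100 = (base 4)31030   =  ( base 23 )1DG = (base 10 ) 844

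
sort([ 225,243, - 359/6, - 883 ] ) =[ - 883, - 359/6,  225  ,  243 ]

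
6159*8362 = 51501558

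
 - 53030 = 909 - 53939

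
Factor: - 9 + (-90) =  - 3^2*11^1 = -99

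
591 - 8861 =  - 8270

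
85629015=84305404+1323611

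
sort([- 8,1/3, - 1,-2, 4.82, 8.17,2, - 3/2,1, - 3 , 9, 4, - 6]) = [ - 8, - 6, - 3,  -  2,-3/2,  -  1, 1/3, 1,2, 4, 4.82 , 8.17, 9]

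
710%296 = 118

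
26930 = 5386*5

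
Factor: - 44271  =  -3^2*4919^1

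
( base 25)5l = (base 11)123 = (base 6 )402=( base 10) 146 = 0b10010010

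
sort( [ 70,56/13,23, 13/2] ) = [56/13,13/2,23 , 70] 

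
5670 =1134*5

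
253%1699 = 253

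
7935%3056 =1823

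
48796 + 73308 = 122104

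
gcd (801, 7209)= 801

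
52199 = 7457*7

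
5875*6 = 35250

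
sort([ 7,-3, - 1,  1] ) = [ - 3, - 1,1, 7 ] 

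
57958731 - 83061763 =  - 25103032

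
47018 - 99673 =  - 52655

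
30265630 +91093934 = 121359564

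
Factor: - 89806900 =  - 2^2*5^2*898069^1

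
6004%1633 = 1105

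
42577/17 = 2504 + 9/17 = 2504.53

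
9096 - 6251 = 2845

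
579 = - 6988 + 7567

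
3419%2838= 581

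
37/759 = 37/759 =0.05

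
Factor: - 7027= - 7027^1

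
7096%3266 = 564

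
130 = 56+74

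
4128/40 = 516/5 = 103.20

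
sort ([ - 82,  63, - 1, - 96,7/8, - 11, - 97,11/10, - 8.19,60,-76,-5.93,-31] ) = [ - 97,-96, - 82, - 76, - 31, - 11 , - 8.19, - 5.93, - 1,7/8,11/10, 60,63 ] 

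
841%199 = 45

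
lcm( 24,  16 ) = 48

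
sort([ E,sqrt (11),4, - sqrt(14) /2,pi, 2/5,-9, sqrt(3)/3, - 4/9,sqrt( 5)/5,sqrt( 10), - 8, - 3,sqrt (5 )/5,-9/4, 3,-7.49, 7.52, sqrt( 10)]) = [ - 9, - 8, - 7.49,-3, - 9/4,- sqrt( 14 )/2 ,  -  4/9,2/5, sqrt(5) /5, sqrt( 5)/5,sqrt( 3)/3 , E,3,pi,sqrt( 10 ), sqrt (10 ),sqrt(11 ),4, 7.52] 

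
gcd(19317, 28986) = 3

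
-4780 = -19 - 4761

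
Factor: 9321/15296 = 2^ (-6 )*3^1*13^1 = 39/64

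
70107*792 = 55524744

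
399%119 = 42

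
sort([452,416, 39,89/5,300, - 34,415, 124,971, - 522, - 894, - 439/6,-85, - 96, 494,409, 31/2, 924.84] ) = [ - 894, - 522, - 96,- 85 , - 439/6, - 34,31/2,89/5,39, 124, 300,409,415,416,  452,494,924.84,971 ]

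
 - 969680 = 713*( - 1360 ) 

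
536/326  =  268/163= 1.64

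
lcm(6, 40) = 120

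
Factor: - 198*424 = -2^4*3^2*11^1*53^1 = -  83952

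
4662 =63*74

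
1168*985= 1150480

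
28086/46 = 610 + 13/23 =610.57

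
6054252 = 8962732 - 2908480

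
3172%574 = 302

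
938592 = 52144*18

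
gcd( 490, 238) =14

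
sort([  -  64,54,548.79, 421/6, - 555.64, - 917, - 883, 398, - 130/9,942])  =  [ - 917, - 883, - 555.64,-64  , - 130/9, 54,  421/6,  398, 548.79,  942]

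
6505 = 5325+1180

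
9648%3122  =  282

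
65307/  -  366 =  - 179 + 69/122 = - 178.43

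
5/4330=1/866 = 0.00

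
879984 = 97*9072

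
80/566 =40/283= 0.14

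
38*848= 32224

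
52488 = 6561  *8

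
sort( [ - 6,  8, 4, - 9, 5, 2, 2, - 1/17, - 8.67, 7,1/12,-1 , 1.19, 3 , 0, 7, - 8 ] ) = [ - 9, - 8.67, - 8,-6, - 1 , - 1/17, 0 , 1/12, 1.19, 2, 2, 3, 4, 5, 7, 7,8]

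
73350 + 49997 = 123347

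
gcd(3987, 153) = 9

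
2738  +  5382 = 8120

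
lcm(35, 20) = 140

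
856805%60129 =14999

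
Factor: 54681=3^1*11^1 * 1657^1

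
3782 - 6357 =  - 2575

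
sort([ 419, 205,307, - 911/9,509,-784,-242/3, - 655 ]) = [-784,  -  655, - 911/9, - 242/3,205,  307,  419,509 ]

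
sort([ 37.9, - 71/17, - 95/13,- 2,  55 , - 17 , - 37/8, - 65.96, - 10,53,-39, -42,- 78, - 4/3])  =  [ - 78,- 65.96, - 42, - 39,-17, - 10, - 95/13,- 37/8, - 71/17, - 2, -4/3, 37.9, 53,55] 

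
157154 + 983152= 1140306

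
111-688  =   - 577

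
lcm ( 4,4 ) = 4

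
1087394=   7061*154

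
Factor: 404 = 2^2*101^1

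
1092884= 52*21017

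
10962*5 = 54810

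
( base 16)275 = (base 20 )1B9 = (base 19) 1e2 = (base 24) 125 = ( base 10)629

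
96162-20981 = 75181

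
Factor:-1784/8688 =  - 223/1086 = -  2^(-1 )*3^(- 1)*181^( - 1 )*223^1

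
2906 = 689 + 2217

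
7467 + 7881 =15348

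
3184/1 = 3184 = 3184.00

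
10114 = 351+9763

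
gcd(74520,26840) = 40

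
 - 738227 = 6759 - 744986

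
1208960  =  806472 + 402488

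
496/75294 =248/37647 = 0.01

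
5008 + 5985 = 10993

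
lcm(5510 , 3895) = 225910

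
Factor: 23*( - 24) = -552 = - 2^3*3^1*23^1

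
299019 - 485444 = -186425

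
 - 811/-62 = 13 + 5/62 = 13.08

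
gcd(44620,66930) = 22310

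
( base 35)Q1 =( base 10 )911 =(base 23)1GE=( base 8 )1617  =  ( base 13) 551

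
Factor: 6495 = 3^1*5^1*433^1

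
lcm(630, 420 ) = 1260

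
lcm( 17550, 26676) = 666900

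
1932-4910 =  - 2978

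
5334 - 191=5143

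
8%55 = 8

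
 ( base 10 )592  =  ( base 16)250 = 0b1001010000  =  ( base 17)20E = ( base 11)499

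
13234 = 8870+4364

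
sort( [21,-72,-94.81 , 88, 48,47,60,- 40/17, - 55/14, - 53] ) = [ - 94.81,-72, - 53,  -  55/14, - 40/17,21,47, 48, 60 , 88] 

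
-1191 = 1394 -2585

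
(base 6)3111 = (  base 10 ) 691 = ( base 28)OJ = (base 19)1h7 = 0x2B3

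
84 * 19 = 1596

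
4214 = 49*86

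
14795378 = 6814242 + 7981136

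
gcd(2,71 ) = 1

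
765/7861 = 765/7861= 0.10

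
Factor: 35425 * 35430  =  1255107750  =  2^1* 3^1*5^3 * 13^1*109^1*1181^1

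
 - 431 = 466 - 897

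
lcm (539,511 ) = 39347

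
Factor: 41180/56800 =29/40 = 2^( - 3 )*5^( - 1 )*29^1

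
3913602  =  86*45507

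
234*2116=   495144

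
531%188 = 155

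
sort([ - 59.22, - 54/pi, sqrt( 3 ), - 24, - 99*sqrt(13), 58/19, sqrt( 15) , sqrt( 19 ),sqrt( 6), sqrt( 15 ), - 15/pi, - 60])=[ - 99*sqrt(13), - 60, - 59.22 ,- 24,  -  54/pi,- 15/pi, sqrt(3),sqrt( 6),58/19,sqrt(15 ), sqrt( 15),sqrt( 19 )] 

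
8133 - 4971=3162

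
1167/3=389 = 389.00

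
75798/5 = 15159 + 3/5 = 15159.60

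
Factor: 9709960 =2^3*5^1*13^1*71^1*263^1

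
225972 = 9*25108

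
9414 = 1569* 6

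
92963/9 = 92963/9 = 10329.22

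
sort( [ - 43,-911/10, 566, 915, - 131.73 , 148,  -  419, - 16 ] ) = [ -419,- 131.73, - 911/10,-43,-16, 148, 566,915 ] 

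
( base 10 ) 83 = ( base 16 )53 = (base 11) 76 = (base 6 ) 215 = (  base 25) 38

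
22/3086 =11/1543 = 0.01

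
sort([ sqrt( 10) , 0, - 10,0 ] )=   [ - 10,0, 0,  sqrt(10)] 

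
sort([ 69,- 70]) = [-70,69]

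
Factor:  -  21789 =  - 3^4 * 269^1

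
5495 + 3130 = 8625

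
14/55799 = 14/55799 =0.00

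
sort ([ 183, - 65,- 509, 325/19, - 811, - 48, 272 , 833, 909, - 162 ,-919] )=[ - 919, - 811, - 509,  -  162, - 65, - 48,325/19, 183,272, 833, 909 ]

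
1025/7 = 1025/7 = 146.43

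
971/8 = 121 + 3/8 = 121.38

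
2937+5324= 8261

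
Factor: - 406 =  - 2^1*7^1*29^1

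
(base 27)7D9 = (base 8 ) 12527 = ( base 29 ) 6eb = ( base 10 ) 5463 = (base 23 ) A7C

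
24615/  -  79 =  - 312+33/79 = -311.58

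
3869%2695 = 1174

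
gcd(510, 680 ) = 170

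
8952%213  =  6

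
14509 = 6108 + 8401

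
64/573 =64/573 = 0.11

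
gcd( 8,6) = 2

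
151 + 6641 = 6792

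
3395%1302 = 791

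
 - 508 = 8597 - 9105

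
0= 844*0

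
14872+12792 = 27664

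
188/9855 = 188/9855 = 0.02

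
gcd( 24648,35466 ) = 6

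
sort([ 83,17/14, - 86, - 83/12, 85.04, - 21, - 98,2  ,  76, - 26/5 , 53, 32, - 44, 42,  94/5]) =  [ - 98, - 86,-44, - 21,  -  83/12, - 26/5, 17/14,2,  94/5, 32,42,53, 76,83,85.04 ]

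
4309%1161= 826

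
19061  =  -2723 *( -7 )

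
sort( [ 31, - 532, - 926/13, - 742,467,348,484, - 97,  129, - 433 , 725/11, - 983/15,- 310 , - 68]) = [-742, -532,-433, - 310, - 97,- 926/13,  -  68, - 983/15, 31,725/11,129,  348,467,484]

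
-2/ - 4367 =2/4367 = 0.00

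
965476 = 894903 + 70573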